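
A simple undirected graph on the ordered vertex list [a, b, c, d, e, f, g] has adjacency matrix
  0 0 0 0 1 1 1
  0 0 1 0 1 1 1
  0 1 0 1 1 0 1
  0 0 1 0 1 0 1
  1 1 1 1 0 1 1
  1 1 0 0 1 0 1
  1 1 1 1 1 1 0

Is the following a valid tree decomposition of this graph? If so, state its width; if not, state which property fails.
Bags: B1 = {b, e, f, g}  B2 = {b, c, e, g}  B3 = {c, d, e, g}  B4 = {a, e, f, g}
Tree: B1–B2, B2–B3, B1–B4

Vertex coverage: the bags together contain {a, b, c, d, e, f, g}, the full vertex set. Edge coverage: each edge of G has both endpoints in at least one bag. Running intersection: for every vertex, the bags containing it form a connected subtree. All three properties hold, so this is a valid tree decomposition of width max|bag| − 1 = 3, and hence tw(G) ≤ 3.

Yes; width 3.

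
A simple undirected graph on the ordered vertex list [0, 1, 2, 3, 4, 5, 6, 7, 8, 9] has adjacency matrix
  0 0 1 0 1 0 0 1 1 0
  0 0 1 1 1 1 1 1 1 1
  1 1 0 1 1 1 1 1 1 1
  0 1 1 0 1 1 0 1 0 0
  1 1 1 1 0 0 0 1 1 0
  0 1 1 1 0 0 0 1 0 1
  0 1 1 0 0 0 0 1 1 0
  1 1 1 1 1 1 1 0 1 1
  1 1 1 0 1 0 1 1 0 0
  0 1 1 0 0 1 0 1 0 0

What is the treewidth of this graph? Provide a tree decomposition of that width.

Every bag has size at most 5, so the width is 5 − 1 = 4 and tw(G) ≤ 4. For the lower bound, the 5 vertices {0, 2, 4, 7, 8} are pairwise adjacent, and any tree decomposition puts a clique entirely inside one bag — forcing width ≥ 4. Therefore the treewidth is 4.

Treewidth 4.
One such decomposition:
Bags: B1 = {1, 2, 3, 5, 7}  B2 = {1, 2, 3, 4, 7}  B3 = {1, 2, 4, 7, 8}  B4 = {0, 2, 4, 7, 8}  B5 = {1, 2, 6, 7, 8}  B6 = {1, 2, 5, 7, 9}
Tree: B1–B2, B2–B3, B3–B4, B3–B5, B1–B6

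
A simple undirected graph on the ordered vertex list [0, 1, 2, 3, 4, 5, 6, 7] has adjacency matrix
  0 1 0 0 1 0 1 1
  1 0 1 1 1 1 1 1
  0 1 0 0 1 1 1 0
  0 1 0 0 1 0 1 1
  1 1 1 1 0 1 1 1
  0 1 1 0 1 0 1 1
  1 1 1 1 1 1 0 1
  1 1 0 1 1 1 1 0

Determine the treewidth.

4

A width-4 tree decomposition is:
Bags: B1 = {1, 4, 5, 6, 7}  B2 = {1, 3, 4, 6, 7}  B3 = {1, 2, 4, 5, 6}  B4 = {0, 1, 4, 6, 7}
Tree: B1–B2, B1–B3, B2–B4
Each bag holds 5 vertices, so the decomposition has width 4, which upper-bounds the treewidth. On the other hand G contains the 5-clique {1, 2, 4, 5, 6}. A clique must lie in a single bag of any decomposition, so no decomposition can have width below 4. Hence tw(G) = 4 exactly.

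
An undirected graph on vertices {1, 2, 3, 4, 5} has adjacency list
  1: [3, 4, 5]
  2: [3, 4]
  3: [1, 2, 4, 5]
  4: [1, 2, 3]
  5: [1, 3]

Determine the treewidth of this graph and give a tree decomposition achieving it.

Treewidth 2.
One such decomposition:
Bags: B1 = {2, 3, 4}  B2 = {1, 3, 4}  B3 = {1, 3, 5}
Tree: B1–B2, B2–B3

Every bag has size at most 3, so the width is 3 − 1 = 2 and tw(G) ≤ 2. Conversely, {1, 3, 4} is a clique of size 3, and the vertices of any clique must share a bag in every tree decomposition; so some bag has ≥ 3 vertices and tw(G) ≥ 2. Therefore the treewidth is 2.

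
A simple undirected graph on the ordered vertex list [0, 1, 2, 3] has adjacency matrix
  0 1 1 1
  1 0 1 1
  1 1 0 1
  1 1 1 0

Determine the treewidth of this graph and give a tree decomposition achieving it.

Treewidth 3.
One optimal decomposition is:
Bags: B1 = {0, 1, 2, 3}
Tree: (single bag)

A single bag containing all 4 vertices is trivially a valid decomposition of width 3. On the other hand G contains the 4-clique {0, 1, 2, 3}. A clique must lie in a single bag of any decomposition, so no decomposition can have width below 3. Hence tw(G) = 3 exactly.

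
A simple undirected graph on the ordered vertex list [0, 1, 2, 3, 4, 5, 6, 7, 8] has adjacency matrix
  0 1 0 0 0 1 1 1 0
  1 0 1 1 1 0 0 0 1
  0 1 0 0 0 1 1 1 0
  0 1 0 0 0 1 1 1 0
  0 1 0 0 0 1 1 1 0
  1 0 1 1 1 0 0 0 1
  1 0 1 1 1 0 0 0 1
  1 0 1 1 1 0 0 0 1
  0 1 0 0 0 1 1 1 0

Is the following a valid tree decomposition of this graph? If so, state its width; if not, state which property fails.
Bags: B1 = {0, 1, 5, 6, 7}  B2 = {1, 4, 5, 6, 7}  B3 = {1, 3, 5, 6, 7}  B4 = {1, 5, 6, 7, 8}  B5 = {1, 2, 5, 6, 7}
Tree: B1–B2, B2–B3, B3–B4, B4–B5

Vertex coverage: the bags together contain {0, 1, 2, 3, 4, 5, 6, 7, 8}, the full vertex set. Edge coverage: each edge of G has both endpoints in at least one bag. Running intersection: for every vertex, the bags containing it form a connected subtree. All three properties hold, so this is a valid tree decomposition of width max|bag| − 1 = 4, and hence tw(G) ≤ 4.

Yes; width 4.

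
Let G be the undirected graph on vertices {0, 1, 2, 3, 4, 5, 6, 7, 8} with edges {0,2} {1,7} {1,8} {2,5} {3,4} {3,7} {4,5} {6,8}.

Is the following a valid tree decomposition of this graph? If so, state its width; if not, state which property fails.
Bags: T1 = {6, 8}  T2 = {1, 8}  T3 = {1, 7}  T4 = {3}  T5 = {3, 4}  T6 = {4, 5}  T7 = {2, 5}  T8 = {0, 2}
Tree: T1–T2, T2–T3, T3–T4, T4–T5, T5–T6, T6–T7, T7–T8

A tree decomposition must satisfy three properties: every vertex lies in some bag; for every edge, both endpoints lie together in some bag; and for every vertex, the bags containing it form a connected subtree. Here edge (7,3) lies in no bag, so the decomposition is invalid.

No — edge (7,3) lies in no bag.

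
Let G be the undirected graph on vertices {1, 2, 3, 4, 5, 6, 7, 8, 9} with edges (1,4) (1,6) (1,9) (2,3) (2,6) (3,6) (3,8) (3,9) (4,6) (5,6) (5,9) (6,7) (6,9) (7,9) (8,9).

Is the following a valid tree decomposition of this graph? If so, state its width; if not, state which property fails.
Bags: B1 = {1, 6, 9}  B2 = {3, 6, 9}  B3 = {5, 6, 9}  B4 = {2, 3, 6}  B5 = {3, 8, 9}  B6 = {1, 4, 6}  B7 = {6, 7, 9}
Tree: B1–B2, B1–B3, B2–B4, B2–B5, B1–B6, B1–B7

Yes; width 2.

Every vertex of G appears in some bag (union = {1, 2, 3, 4, 5, 6, 7, 8, 9}); every edge is covered by a bag; and for each vertex v the set of bags containing v is connected in the bag tree. The decomposition is therefore valid. The largest bag has 3 vertices, so the width is 2.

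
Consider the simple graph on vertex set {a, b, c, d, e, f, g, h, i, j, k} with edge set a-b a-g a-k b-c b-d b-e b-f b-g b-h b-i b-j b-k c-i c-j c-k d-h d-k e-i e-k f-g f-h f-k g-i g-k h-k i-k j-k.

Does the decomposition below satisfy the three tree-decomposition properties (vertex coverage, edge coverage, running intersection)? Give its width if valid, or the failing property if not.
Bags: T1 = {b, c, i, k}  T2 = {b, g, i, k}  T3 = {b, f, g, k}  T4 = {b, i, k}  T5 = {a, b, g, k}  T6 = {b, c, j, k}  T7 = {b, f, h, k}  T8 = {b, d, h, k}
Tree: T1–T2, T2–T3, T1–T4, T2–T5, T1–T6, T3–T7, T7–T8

No — vertex e appears in no bag.

A tree decomposition must satisfy three properties: every vertex lies in some bag; for every edge, both endpoints lie together in some bag; and for every vertex, the bags containing it form a connected subtree. Here vertex e appears in no bag, so the decomposition is invalid.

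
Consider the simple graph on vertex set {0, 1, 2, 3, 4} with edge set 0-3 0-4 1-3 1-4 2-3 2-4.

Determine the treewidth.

A width-2 tree decomposition is:
Bags: B1 = {1, 3, 4}  B2 = {0, 3, 4}  B3 = {2, 3, 4}
Tree: B1–B2, B2–B3
Each bag holds 3 vertices, so the decomposition has width 2, which upper-bounds the treewidth. Since 1–4–0–3–1 is a cycle in G, G is not acyclic. Forests are exactly the graphs of treewidth ≤ 1, so tw(G) ≥ 2. The upper and lower bounds meet at 2, so that is the treewidth.

2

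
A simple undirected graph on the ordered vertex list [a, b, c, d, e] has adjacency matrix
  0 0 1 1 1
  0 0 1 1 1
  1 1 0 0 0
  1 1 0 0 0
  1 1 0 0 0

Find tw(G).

A width-2 tree decomposition is:
Bags: B1 = {a, b, d}  B2 = {a, b, e}  B3 = {a, b, c}
Tree: B1–B2, B2–B3
The largest bag has 3 vertices, giving width 2; this decomposition certifies tw(G) ≤ 2. The edges d–a–e–b–d form a cycle, so G is not a tree and its treewidth is at least 2. Hence tw(G) = 2 exactly.

2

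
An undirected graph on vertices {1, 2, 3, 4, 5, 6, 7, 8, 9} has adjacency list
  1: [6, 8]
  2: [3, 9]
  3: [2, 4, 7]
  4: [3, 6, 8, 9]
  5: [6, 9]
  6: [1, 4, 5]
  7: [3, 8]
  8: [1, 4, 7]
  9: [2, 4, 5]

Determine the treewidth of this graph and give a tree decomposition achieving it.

Treewidth 3.
Bags: B1 = {2, 5, 6, 9}  B2 = {2, 4, 6, 9}  B3 = {2, 3, 4, 6}  B4 = {1, 3, 4, 6}  B5 = {1, 3, 4, 8}  B6 = {1, 3, 7, 8}
Tree: B1–B2, B2–B3, B3–B4, B4–B5, B5–B6

The largest bag has 4 vertices, giving width 3; this decomposition certifies tw(G) ≤ 3. For the lower bound: the 4 vertex sets {2,5,9}, {6}, {4}, {1,3,7,8} are disjoint, each induces a connected subgraph, and every pair is joined by at least one edge of G. Contracting each set to a single vertex therefore yields K_{4} as a minor, and since treewidth is minor-monotone, tw(G) ≥ tw(K_{4}) = 3. Hence tw(G) = 3 exactly.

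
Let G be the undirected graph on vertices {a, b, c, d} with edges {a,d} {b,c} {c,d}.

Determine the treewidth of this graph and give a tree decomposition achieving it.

Treewidth 1.
One optimal decomposition is:
Bags: B1 = {a, d}  B2 = {c, d}  B3 = {b, c}
Tree: B1–B2, B2–B3

The largest bag has 2 vertices, giving width 1; this decomposition certifies tw(G) ≤ 1. Any graph with an edge has treewidth ≥ 1, and G has the edge d–a. Hence tw(G) = 1 exactly.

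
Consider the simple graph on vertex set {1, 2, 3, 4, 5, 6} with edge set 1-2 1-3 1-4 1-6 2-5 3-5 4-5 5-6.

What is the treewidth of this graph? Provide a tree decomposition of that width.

Treewidth 2.
Bags: B1 = {1, 2, 5}  B2 = {1, 3, 5}  B3 = {1, 5, 6}  B4 = {1, 4, 5}
Tree: B1–B2, B2–B3, B3–B4

The largest bag has 3 vertices, giving width 2; this decomposition certifies tw(G) ≤ 2. For the lower bound, G contains the cycle 2–1–3–5–2, so G is not a forest; only forests have treewidth ≤ 1, hence tw(G) ≥ 2. Combining the bounds, tw(G) = 2.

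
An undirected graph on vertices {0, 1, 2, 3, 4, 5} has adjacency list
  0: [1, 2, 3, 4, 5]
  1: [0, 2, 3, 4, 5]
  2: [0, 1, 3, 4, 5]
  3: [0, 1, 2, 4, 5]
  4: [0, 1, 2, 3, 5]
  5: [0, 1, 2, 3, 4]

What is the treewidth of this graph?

A width-5 tree decomposition is:
Bags: B1 = {0, 1, 2, 3, 4, 5}
Tree: (single bag)
With just one bag of size 6, the width is 6 − 1 = 5, so tw(G) ≤ 5. For the lower bound, the 6 vertices {0, 1, 2, 3, 4, 5} are pairwise adjacent, and any tree decomposition puts a clique entirely inside one bag — forcing width ≥ 5. The upper and lower bounds meet at 5, so that is the treewidth.

5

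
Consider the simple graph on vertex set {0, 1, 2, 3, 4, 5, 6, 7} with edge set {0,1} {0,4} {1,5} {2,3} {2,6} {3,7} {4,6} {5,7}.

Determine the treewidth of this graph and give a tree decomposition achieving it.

Every bag has size at most 3, so the width is 3 − 1 = 2 and tw(G) ≤ 2. Since 5–7–3–2–6–4–0–1–5 is a cycle in G, G is not acyclic. Forests are exactly the graphs of treewidth ≤ 1, so tw(G) ≥ 2. The upper and lower bounds meet at 2, so that is the treewidth.

Treewidth 2.
Bags: B1 = {3, 5, 7}  B2 = {2, 3, 5}  B3 = {2, 5, 6}  B4 = {4, 5, 6}  B5 = {0, 4, 5}  B6 = {0, 1, 5}
Tree: B1–B2, B2–B3, B3–B4, B4–B5, B5–B6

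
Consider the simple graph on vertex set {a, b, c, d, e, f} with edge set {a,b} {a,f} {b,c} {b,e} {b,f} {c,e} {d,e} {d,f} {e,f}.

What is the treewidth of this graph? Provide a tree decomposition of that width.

Treewidth 2.
One such decomposition:
Bags: B1 = {b, e, f}  B2 = {a, b, f}  B3 = {d, e, f}  B4 = {b, c, e}
Tree: B1–B2, B1–B3, B1–B4

The largest bag has 3 vertices, giving width 2; this decomposition certifies tw(G) ≤ 2. Conversely, {b, c, e} is a clique of size 3, and the vertices of any clique must share a bag in every tree decomposition; so some bag has ≥ 3 vertices and tw(G) ≥ 2. Hence tw(G) = 2 exactly.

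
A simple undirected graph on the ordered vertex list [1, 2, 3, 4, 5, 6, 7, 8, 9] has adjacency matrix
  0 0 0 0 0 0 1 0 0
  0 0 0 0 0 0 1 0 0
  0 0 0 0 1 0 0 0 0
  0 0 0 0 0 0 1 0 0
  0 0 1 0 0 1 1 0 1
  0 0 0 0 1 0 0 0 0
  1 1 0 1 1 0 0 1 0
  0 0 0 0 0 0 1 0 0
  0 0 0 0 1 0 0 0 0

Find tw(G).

A width-1 tree decomposition is:
Bags: B1 = {1, 7}  B2 = {5, 7}  B3 = {4, 7}  B4 = {7, 8}  B5 = {5, 9}  B6 = {5, 6}  B7 = {2, 7}  B8 = {3, 5}
Tree: B1–B2, B1–B3, B3–B4, B2–B5, B5–B6, B2–B7, B2–B8
Each bag holds 2 vertices, so the decomposition has width 1, which upper-bounds the treewidth. Since G has at least one edge (e.g. 1–7), it is not an edgeless graph, so tw(G) ≥ 1. Combining the bounds, tw(G) = 1.

1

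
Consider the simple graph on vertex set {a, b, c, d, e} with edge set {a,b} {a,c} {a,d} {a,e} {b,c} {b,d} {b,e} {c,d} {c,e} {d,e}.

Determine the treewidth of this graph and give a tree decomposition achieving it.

With just one bag of size 5, the width is 5 − 1 = 4, so tw(G) ≤ 4. On the other hand G contains the 5-clique {a, b, c, d, e}. A clique must lie in a single bag of any decomposition, so no decomposition can have width below 4. Combining the bounds, tw(G) = 4.

Treewidth 4.
Bags: B1 = {a, b, c, d, e}
Tree: (single bag)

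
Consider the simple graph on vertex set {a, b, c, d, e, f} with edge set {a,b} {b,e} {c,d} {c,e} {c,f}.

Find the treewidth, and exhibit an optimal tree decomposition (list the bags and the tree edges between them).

Every bag has size at most 2, so the width is 2 − 1 = 1 and tw(G) ≤ 1. Any graph with an edge has treewidth ≥ 1, and G has the edge b–a. Hence tw(G) = 1 exactly.

Treewidth 1.
One optimal decomposition is:
Bags: B1 = {a, b}  B2 = {b, e}  B3 = {c, e}  B4 = {c, f}  B5 = {c, d}
Tree: B1–B2, B2–B3, B3–B4, B3–B5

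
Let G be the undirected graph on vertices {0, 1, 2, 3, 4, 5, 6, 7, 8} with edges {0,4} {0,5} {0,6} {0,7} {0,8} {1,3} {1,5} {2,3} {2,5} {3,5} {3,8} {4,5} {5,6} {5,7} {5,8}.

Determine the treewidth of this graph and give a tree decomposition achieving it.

Every bag has size at most 3, so the width is 3 − 1 = 2 and tw(G) ≤ 2. Conversely, {0, 5, 8} is a clique of size 3, and the vertices of any clique must share a bag in every tree decomposition; so some bag has ≥ 3 vertices and tw(G) ≥ 2. Combining the bounds, tw(G) = 2.

Treewidth 2.
One such decomposition:
Bags: B1 = {3, 5, 8}  B2 = {0, 5, 8}  B3 = {0, 5, 6}  B4 = {0, 5, 7}  B5 = {0, 4, 5}  B6 = {1, 3, 5}  B7 = {2, 3, 5}
Tree: B1–B2, B2–B3, B3–B4, B3–B5, B1–B6, B1–B7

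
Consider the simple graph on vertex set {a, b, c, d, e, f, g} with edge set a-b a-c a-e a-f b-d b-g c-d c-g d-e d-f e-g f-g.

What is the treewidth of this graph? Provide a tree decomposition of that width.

Treewidth 3.
One optimal decomposition is:
Bags: B1 = {a, c, d, g}  B2 = {a, d, e, g}  B3 = {a, b, d, g}  B4 = {a, d, f, g}
Tree: B1–B2, B2–B3, B3–B4

Each bag holds 4 vertices, so the decomposition has width 3, which upper-bounds the treewidth. For the lower bound: the 4 vertex sets {a,c}, {e,g}, {d}, {b} are disjoint, each induces a connected subgraph, and every pair is joined by at least one edge of G. Contracting each set to a single vertex therefore yields K_{4} as a minor, and since treewidth is minor-monotone, tw(G) ≥ tw(K_{4}) = 3. The upper and lower bounds meet at 3, so that is the treewidth.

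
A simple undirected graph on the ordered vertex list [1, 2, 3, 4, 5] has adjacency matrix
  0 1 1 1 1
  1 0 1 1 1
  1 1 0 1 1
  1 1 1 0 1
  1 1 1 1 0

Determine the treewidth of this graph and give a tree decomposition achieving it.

A single bag containing all 5 vertices is trivially a valid decomposition of width 4. Conversely, {1, 2, 3, 4, 5} is a clique of size 5, and the vertices of any clique must share a bag in every tree decomposition; so some bag has ≥ 5 vertices and tw(G) ≥ 4. Combining the bounds, tw(G) = 4.

Treewidth 4.
One optimal decomposition is:
Bags: B1 = {1, 2, 3, 4, 5}
Tree: (single bag)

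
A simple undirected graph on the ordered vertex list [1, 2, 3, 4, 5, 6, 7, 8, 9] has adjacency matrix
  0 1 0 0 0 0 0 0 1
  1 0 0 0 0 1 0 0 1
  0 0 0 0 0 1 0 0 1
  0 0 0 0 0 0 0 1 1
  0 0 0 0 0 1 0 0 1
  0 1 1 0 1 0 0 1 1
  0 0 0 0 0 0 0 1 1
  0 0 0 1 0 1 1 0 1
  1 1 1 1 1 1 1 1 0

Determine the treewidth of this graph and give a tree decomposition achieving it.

Treewidth 2.
One such decomposition:
Bags: B1 = {5, 6, 9}  B2 = {6, 8, 9}  B3 = {2, 6, 9}  B4 = {3, 6, 9}  B5 = {1, 2, 9}  B6 = {7, 8, 9}  B7 = {4, 8, 9}
Tree: B1–B2, B1–B3, B2–B4, B3–B5, B2–B6, B2–B7

The largest bag has 3 vertices, giving width 2; this decomposition certifies tw(G) ≤ 2. Conversely, {1, 2, 9} is a clique of size 3, and the vertices of any clique must share a bag in every tree decomposition; so some bag has ≥ 3 vertices and tw(G) ≥ 2. The upper and lower bounds meet at 2, so that is the treewidth.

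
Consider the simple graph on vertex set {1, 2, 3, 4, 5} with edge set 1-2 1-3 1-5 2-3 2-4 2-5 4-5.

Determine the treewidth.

A width-2 tree decomposition is:
Bags: B1 = {1, 2, 5}  B2 = {2, 4, 5}  B3 = {1, 2, 3}
Tree: B1–B2, B1–B3
Every bag has size at most 3, so the width is 3 − 1 = 2 and tw(G) ≤ 2. On the other hand G contains the 3-clique {1, 2, 3}. A clique must lie in a single bag of any decomposition, so no decomposition can have width below 2. Combining the bounds, tw(G) = 2.

2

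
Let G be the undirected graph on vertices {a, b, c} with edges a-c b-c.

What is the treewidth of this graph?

1

A width-1 tree decomposition is:
Bags: B1 = {b, c}  B2 = {a, c}
Tree: B1–B2
Every bag has size at most 2, so the width is 2 − 1 = 1 and tw(G) ≤ 1. Any graph with an edge has treewidth ≥ 1, and G has the edge c–b. Therefore the treewidth is 1.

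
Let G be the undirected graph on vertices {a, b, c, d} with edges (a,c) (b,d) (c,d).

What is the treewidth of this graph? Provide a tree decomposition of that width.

The largest bag has 2 vertices, giving width 1; this decomposition certifies tw(G) ≤ 1. G has an edge, so its treewidth is at least 1. Hence tw(G) = 1 exactly.

Treewidth 1.
One such decomposition:
Bags: B1 = {c, d}  B2 = {a, c}  B3 = {b, d}
Tree: B1–B2, B1–B3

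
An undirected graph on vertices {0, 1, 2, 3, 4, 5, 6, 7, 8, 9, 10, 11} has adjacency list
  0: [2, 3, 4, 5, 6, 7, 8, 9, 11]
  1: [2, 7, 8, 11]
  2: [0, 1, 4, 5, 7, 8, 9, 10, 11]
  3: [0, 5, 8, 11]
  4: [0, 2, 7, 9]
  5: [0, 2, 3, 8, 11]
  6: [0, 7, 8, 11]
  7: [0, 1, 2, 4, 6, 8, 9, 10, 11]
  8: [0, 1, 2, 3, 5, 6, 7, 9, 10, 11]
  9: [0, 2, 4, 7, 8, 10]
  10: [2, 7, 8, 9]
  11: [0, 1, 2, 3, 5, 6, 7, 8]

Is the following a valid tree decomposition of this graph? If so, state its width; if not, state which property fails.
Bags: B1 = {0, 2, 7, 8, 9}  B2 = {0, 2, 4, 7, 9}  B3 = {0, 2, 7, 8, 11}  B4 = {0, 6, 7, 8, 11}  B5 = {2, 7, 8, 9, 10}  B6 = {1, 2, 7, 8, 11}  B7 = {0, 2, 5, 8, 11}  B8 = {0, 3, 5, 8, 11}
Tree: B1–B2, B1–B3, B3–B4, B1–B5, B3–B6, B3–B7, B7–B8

Yes; width 4.

Checking the three conditions: (i) the bags cover all of {0, 1, 2, 3, 4, 5, 6, 7, 8, 9, 10, 11}; (ii) for each edge, some bag contains both endpoints; (iii) the bags containing any fixed vertex form a subtree. All hold, so the decomposition is valid with width 5 − 1 = 4.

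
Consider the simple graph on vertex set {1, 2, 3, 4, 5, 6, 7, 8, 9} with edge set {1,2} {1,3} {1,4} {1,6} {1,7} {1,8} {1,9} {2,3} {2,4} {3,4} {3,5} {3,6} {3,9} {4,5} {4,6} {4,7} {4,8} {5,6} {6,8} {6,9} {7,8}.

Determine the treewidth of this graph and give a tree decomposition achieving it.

Treewidth 3.
Bags: B1 = {1, 4, 6, 8}  B2 = {1, 3, 4, 6}  B3 = {1, 2, 3, 4}  B4 = {1, 3, 6, 9}  B5 = {1, 4, 7, 8}  B6 = {3, 4, 5, 6}
Tree: B1–B2, B2–B3, B2–B4, B1–B5, B2–B6

Every bag has size at most 4, so the width is 4 − 1 = 3 and tw(G) ≤ 3. On the other hand G contains the 4-clique {1, 3, 6, 9}. A clique must lie in a single bag of any decomposition, so no decomposition can have width below 3. Hence tw(G) = 3 exactly.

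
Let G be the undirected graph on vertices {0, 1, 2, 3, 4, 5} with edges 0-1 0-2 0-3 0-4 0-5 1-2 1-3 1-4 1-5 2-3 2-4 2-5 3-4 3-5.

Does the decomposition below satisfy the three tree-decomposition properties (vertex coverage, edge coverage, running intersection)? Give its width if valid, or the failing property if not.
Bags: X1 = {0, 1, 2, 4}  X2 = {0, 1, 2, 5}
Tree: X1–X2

A tree decomposition must satisfy three properties: every vertex lies in some bag; for every edge, both endpoints lie together in some bag; and for every vertex, the bags containing it form a connected subtree. Here vertex 3 appears in no bag, so the decomposition is invalid.

No — vertex 3 appears in no bag.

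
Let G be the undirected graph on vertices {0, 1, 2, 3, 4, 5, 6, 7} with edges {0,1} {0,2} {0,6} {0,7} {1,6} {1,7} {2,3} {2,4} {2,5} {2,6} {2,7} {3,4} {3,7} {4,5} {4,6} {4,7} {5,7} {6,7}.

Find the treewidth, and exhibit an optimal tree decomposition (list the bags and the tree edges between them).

Treewidth 3.
One such decomposition:
Bags: B1 = {0, 2, 6, 7}  B2 = {2, 4, 6, 7}  B3 = {0, 1, 6, 7}  B4 = {2, 4, 5, 7}  B5 = {2, 3, 4, 7}
Tree: B1–B2, B1–B3, B2–B4, B2–B5

The largest bag has 4 vertices, giving width 3; this decomposition certifies tw(G) ≤ 3. For the lower bound, the 4 vertices {0, 1, 6, 7} are pairwise adjacent, and any tree decomposition puts a clique entirely inside one bag — forcing width ≥ 3. Therefore the treewidth is 3.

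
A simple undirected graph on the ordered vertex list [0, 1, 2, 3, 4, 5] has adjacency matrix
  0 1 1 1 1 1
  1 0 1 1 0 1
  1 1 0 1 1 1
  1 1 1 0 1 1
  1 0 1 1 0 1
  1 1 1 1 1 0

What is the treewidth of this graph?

A width-4 tree decomposition is:
Bags: B1 = {0, 2, 3, 4, 5}  B2 = {0, 1, 2, 3, 5}
Tree: B1–B2
The largest bag has 5 vertices, giving width 4; this decomposition certifies tw(G) ≤ 4. For the lower bound, the 5 vertices {0, 1, 2, 3, 5} are pairwise adjacent, and any tree decomposition puts a clique entirely inside one bag — forcing width ≥ 4. Therefore the treewidth is 4.

4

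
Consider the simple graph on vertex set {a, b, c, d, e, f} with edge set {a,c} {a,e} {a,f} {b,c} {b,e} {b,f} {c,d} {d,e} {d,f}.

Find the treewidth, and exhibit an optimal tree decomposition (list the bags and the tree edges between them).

Treewidth 3.
Bags: B1 = {c, d, e, f}  B2 = {a, c, e, f}  B3 = {b, c, e, f}
Tree: B1–B2, B2–B3

Every bag has size at most 4, so the width is 4 − 1 = 3 and tw(G) ≤ 3. For the lower bound: the 4 vertex sets {c,d}, {a,f}, {e}, {b} are disjoint, each induces a connected subgraph, and every pair is joined by at least one edge of G. Contracting each set to a single vertex therefore yields K_{4} as a minor, and since treewidth is minor-monotone, tw(G) ≥ tw(K_{4}) = 3. Combining the bounds, tw(G) = 3.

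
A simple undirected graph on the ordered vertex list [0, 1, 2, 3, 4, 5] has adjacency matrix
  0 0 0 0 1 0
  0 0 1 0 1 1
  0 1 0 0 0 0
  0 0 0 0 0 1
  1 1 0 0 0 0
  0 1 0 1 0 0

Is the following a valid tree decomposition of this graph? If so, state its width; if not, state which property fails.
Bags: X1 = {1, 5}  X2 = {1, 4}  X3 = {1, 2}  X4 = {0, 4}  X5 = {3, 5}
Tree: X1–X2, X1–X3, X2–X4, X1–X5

Vertex coverage: the bags together contain {0, 1, 2, 3, 4, 5}, the full vertex set. Edge coverage: each edge of G has both endpoints in at least one bag. Running intersection: for every vertex, the bags containing it form a connected subtree. All three properties hold, so this is a valid tree decomposition of width max|bag| − 1 = 1, and hence tw(G) ≤ 1.

Yes; width 1.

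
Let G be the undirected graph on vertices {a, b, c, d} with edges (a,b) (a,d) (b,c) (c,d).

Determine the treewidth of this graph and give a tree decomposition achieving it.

Treewidth 2.
Bags: B1 = {a, c, d}  B2 = {a, b, c}
Tree: B1–B2

Each bag holds 3 vertices, so the decomposition has width 2, which upper-bounds the treewidth. The edges c–d–a–b–c form a cycle, so G is not a tree and its treewidth is at least 2. The upper and lower bounds meet at 2, so that is the treewidth.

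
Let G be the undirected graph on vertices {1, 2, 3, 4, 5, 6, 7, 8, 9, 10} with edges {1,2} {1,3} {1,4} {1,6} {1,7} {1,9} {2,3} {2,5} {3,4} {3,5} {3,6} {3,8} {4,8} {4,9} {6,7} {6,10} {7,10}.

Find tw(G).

A width-2 tree decomposition is:
Bags: B1 = {1, 3, 4}  B2 = {1, 3, 6}  B3 = {1, 2, 3}  B4 = {1, 6, 7}  B5 = {2, 3, 5}  B6 = {3, 4, 8}  B7 = {1, 4, 9}  B8 = {6, 7, 10}
Tree: B1–B2, B1–B3, B2–B4, B3–B5, B1–B6, B1–B7, B4–B8
Every bag has size at most 3, so the width is 3 − 1 = 2 and tw(G) ≤ 2. On the other hand G contains the 3-clique {3, 4, 8}. A clique must lie in a single bag of any decomposition, so no decomposition can have width below 2. Hence tw(G) = 2 exactly.

2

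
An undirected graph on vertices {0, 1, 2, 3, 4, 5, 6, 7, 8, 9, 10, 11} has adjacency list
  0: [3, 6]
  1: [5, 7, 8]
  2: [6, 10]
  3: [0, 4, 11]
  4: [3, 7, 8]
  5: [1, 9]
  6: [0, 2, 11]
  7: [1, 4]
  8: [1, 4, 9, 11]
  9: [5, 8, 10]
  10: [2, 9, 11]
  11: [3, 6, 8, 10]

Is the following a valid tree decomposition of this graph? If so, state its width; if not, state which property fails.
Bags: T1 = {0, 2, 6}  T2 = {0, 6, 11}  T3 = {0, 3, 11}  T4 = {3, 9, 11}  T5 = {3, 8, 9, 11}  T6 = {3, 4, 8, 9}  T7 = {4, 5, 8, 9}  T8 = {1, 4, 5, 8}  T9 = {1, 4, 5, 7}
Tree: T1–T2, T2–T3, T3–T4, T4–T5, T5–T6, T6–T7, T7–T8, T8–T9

A tree decomposition must satisfy three properties: every vertex lies in some bag; for every edge, both endpoints lie together in some bag; and for every vertex, the bags containing it form a connected subtree. Here vertex 10 appears in no bag, so the decomposition is invalid.

No — vertex 10 appears in no bag.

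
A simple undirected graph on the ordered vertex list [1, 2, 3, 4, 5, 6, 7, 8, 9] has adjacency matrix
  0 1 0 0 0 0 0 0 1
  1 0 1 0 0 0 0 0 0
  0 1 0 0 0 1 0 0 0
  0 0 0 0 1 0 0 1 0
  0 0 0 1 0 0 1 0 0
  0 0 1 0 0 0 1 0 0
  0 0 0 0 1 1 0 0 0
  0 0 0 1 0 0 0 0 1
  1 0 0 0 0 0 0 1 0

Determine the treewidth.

A width-2 tree decomposition is:
Bags: B1 = {4, 5, 8}  B2 = {5, 7, 8}  B3 = {6, 7, 8}  B4 = {3, 6, 8}  B5 = {2, 3, 8}  B6 = {1, 2, 8}  B7 = {1, 8, 9}
Tree: B1–B2, B2–B3, B3–B4, B4–B5, B5–B6, B6–B7
Every bag has size at most 3, so the width is 3 − 1 = 2 and tw(G) ≤ 2. The edges 8–4–5–7–6–3–2–1–9–8 form a cycle, so G is not a tree and its treewidth is at least 2. The upper and lower bounds meet at 2, so that is the treewidth.

2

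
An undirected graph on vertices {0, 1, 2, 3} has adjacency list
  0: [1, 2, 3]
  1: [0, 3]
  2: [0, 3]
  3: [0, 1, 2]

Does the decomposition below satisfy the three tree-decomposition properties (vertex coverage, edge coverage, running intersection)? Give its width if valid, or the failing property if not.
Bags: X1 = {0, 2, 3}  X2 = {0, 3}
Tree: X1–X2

A tree decomposition must satisfy three properties: every vertex lies in some bag; for every edge, both endpoints lie together in some bag; and for every vertex, the bags containing it form a connected subtree. Here vertex 1 appears in no bag, so the decomposition is invalid.

No — vertex 1 appears in no bag.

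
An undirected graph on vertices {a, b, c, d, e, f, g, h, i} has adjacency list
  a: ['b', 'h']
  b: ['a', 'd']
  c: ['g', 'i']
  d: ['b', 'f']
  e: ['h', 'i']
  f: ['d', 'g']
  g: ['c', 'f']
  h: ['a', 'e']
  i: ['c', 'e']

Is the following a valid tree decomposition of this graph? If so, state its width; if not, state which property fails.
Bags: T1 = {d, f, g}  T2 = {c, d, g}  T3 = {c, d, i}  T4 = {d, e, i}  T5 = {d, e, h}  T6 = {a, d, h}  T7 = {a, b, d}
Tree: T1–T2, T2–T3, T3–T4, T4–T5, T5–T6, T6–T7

Yes; width 2.

Every vertex of G appears in some bag (union = {a, b, c, d, e, f, g, h, i}); every edge is covered by a bag; and for each vertex v the set of bags containing v is connected in the bag tree. The decomposition is therefore valid. The largest bag has 3 vertices, so the width is 2.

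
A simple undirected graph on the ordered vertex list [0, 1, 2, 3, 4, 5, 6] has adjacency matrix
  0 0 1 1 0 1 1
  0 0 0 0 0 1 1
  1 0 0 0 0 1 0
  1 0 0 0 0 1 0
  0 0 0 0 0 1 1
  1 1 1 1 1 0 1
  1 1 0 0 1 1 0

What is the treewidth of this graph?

2

A width-2 tree decomposition is:
Bags: B1 = {0, 2, 5}  B2 = {0, 5, 6}  B3 = {4, 5, 6}  B4 = {0, 3, 5}  B5 = {1, 5, 6}
Tree: B1–B2, B2–B3, B1–B4, B2–B5
The largest bag has 3 vertices, giving width 2; this decomposition certifies tw(G) ≤ 2. On the other hand G contains the 3-clique {0, 2, 5}. A clique must lie in a single bag of any decomposition, so no decomposition can have width below 2. Combining the bounds, tw(G) = 2.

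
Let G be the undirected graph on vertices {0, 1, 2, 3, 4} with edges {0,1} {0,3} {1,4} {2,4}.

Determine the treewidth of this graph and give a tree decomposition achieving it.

Every bag has size at most 2, so the width is 2 − 1 = 1 and tw(G) ≤ 1. Since G has at least one edge (e.g. 3–0), it is not an edgeless graph, so tw(G) ≥ 1. Combining the bounds, tw(G) = 1.

Treewidth 1.
One such decomposition:
Bags: B1 = {0, 3}  B2 = {0, 1}  B3 = {1, 4}  B4 = {2, 4}
Tree: B1–B2, B2–B3, B3–B4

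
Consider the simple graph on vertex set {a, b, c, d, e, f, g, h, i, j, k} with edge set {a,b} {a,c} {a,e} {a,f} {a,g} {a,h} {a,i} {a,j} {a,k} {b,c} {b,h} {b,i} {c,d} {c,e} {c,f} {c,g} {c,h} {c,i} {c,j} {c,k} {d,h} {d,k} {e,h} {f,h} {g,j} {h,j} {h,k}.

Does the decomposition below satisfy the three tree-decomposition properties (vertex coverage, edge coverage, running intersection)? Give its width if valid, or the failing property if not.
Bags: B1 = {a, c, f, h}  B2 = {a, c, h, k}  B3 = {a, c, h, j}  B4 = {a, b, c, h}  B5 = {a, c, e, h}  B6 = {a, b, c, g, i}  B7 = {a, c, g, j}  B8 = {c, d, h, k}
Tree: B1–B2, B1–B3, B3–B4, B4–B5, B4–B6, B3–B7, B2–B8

No — bags containing vertex g are not connected in the tree.

A tree decomposition must satisfy three properties: every vertex lies in some bag; for every edge, both endpoints lie together in some bag; and for every vertex, the bags containing it form a connected subtree. Here bags containing vertex g are not connected in the tree, so the decomposition is invalid.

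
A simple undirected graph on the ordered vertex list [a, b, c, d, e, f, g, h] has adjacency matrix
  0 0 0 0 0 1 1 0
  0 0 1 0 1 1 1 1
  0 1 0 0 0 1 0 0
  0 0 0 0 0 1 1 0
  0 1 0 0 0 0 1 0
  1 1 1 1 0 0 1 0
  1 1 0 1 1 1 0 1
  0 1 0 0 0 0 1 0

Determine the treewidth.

2

A width-2 tree decomposition is:
Bags: B1 = {b, f, g}  B2 = {d, f, g}  B3 = {b, e, g}  B4 = {b, c, f}  B5 = {a, f, g}  B6 = {b, g, h}
Tree: B1–B2, B1–B3, B1–B4, B2–B5, B1–B6
Every bag has size at most 3, so the width is 3 − 1 = 2 and tw(G) ≤ 2. Conversely, {b, e, g} is a clique of size 3, and the vertices of any clique must share a bag in every tree decomposition; so some bag has ≥ 3 vertices and tw(G) ≥ 2. The upper and lower bounds meet at 2, so that is the treewidth.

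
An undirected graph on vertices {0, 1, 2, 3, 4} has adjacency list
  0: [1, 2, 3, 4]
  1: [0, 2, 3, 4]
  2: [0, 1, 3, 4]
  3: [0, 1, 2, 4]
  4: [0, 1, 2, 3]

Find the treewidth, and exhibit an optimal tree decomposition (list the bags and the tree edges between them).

Treewidth 4.
One optimal decomposition is:
Bags: B1 = {0, 1, 2, 3, 4}
Tree: (single bag)

With just one bag of size 5, the width is 5 − 1 = 4, so tw(G) ≤ 4. On the other hand G contains the 5-clique {0, 1, 2, 3, 4}. A clique must lie in a single bag of any decomposition, so no decomposition can have width below 4. Hence tw(G) = 4 exactly.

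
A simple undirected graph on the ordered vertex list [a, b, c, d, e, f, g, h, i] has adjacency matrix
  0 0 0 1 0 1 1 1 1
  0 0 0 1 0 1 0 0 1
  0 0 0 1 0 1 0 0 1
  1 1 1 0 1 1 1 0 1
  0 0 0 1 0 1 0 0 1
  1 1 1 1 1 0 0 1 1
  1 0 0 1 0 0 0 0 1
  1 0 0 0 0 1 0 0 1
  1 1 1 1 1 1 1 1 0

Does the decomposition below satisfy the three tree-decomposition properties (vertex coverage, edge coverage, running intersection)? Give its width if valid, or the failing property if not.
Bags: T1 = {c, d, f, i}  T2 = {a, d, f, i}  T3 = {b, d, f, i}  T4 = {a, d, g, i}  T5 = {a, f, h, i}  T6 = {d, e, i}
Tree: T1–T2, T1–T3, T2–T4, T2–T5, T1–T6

No — edge (f,e) lies in no bag.

A tree decomposition must satisfy three properties: every vertex lies in some bag; for every edge, both endpoints lie together in some bag; and for every vertex, the bags containing it form a connected subtree. Here edge (f,e) lies in no bag, so the decomposition is invalid.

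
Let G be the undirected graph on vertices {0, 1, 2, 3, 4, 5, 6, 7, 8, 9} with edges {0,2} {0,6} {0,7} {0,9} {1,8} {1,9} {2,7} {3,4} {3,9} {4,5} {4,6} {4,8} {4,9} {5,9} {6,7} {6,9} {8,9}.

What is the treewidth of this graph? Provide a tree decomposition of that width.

Every bag has size at most 3, so the width is 3 − 1 = 2 and tw(G) ≤ 2. For the lower bound, the 3 vertices {0, 6, 9} are pairwise adjacent, and any tree decomposition puts a clique entirely inside one bag — forcing width ≥ 2. The upper and lower bounds meet at 2, so that is the treewidth.

Treewidth 2.
One such decomposition:
Bags: B1 = {0, 6, 9}  B2 = {4, 6, 9}  B3 = {4, 5, 9}  B4 = {3, 4, 9}  B5 = {0, 6, 7}  B6 = {4, 8, 9}  B7 = {1, 8, 9}  B8 = {0, 2, 7}
Tree: B1–B2, B2–B3, B3–B4, B1–B5, B2–B6, B6–B7, B5–B8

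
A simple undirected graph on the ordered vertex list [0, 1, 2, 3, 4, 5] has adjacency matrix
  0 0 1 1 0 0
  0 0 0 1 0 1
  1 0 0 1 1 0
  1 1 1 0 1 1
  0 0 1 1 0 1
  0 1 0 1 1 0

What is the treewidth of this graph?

2

A width-2 tree decomposition is:
Bags: B1 = {3, 4, 5}  B2 = {1, 3, 5}  B3 = {2, 3, 4}  B4 = {0, 2, 3}
Tree: B1–B2, B1–B3, B3–B4
Each bag holds 3 vertices, so the decomposition has width 2, which upper-bounds the treewidth. On the other hand G contains the 3-clique {1, 3, 5}. A clique must lie in a single bag of any decomposition, so no decomposition can have width below 2. Therefore the treewidth is 2.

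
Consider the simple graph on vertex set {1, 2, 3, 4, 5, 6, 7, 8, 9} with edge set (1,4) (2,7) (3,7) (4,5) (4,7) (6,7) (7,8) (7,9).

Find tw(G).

A width-1 tree decomposition is:
Bags: B1 = {7, 8}  B2 = {2, 7}  B3 = {4, 7}  B4 = {6, 7}  B5 = {3, 7}  B6 = {7, 9}  B7 = {1, 4}  B8 = {4, 5}
Tree: B1–B2, B1–B3, B1–B4, B1–B5, B2–B6, B3–B7, B7–B8
Each bag holds 2 vertices, so the decomposition has width 1, which upper-bounds the treewidth. G has an edge, so its treewidth is at least 1. Hence tw(G) = 1 exactly.

1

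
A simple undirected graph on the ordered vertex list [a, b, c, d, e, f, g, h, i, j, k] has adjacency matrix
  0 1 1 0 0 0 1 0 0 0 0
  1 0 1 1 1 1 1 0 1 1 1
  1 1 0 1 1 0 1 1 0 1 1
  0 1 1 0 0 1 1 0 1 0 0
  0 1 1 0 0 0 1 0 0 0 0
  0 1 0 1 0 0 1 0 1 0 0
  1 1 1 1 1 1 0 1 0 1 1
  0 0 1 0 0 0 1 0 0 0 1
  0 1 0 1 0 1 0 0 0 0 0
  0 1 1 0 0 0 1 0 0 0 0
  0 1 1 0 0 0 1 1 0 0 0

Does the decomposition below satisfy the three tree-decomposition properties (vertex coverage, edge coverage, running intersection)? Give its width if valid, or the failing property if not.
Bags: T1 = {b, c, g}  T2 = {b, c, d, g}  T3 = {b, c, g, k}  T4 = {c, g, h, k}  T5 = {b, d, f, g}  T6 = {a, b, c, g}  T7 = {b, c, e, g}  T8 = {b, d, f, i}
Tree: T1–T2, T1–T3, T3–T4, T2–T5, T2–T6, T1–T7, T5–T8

No — vertex j appears in no bag.

A tree decomposition must satisfy three properties: every vertex lies in some bag; for every edge, both endpoints lie together in some bag; and for every vertex, the bags containing it form a connected subtree. Here vertex j appears in no bag, so the decomposition is invalid.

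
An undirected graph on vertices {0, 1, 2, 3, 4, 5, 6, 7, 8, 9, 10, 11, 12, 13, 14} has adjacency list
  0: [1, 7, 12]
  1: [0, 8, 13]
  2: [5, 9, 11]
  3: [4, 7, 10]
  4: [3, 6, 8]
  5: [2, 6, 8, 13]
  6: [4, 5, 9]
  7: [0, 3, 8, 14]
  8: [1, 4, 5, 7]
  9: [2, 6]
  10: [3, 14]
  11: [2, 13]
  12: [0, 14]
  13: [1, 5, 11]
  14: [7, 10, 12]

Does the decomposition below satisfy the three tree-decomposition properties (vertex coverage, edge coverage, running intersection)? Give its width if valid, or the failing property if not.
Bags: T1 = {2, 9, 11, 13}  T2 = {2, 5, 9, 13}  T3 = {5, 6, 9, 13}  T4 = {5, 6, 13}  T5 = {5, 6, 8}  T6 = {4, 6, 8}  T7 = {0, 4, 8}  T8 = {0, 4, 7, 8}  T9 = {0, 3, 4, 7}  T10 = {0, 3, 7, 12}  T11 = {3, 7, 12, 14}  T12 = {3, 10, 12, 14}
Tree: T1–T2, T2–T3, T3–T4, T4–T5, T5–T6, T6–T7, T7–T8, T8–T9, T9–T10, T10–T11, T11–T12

No — vertex 1 appears in no bag.

A tree decomposition must satisfy three properties: every vertex lies in some bag; for every edge, both endpoints lie together in some bag; and for every vertex, the bags containing it form a connected subtree. Here vertex 1 appears in no bag, so the decomposition is invalid.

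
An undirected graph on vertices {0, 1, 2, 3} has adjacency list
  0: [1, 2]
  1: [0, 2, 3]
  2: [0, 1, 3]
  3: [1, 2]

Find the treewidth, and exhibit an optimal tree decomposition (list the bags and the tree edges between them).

Treewidth 2.
Bags: B1 = {0, 1, 2}  B2 = {1, 2, 3}
Tree: B1–B2

The largest bag has 3 vertices, giving width 2; this decomposition certifies tw(G) ≤ 2. For the lower bound, the 3 vertices {0, 1, 2} are pairwise adjacent, and any tree decomposition puts a clique entirely inside one bag — forcing width ≥ 2. Therefore the treewidth is 2.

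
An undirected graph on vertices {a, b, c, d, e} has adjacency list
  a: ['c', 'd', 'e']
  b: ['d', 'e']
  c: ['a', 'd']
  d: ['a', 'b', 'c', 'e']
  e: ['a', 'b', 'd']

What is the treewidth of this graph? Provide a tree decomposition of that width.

The largest bag has 3 vertices, giving width 2; this decomposition certifies tw(G) ≤ 2. Conversely, {a, d, e} is a clique of size 3, and the vertices of any clique must share a bag in every tree decomposition; so some bag has ≥ 3 vertices and tw(G) ≥ 2. Hence tw(G) = 2 exactly.

Treewidth 2.
Bags: B1 = {a, d, e}  B2 = {b, d, e}  B3 = {a, c, d}
Tree: B1–B2, B1–B3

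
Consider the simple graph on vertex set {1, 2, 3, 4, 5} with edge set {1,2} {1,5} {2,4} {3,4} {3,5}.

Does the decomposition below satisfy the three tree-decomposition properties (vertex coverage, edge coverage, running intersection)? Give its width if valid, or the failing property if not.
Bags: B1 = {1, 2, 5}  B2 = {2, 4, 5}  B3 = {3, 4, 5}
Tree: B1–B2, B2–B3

Yes; width 2.

Every vertex of G appears in some bag (union = {1, 2, 3, 4, 5}); every edge is covered by a bag; and for each vertex v the set of bags containing v is connected in the bag tree. The decomposition is therefore valid. The largest bag has 3 vertices, so the width is 2.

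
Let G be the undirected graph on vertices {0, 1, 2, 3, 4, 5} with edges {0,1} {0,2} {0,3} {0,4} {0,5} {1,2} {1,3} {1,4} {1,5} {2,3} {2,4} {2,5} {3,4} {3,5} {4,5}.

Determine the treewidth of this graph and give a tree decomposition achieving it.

Treewidth 5.
One optimal decomposition is:
Bags: B1 = {0, 1, 2, 3, 4, 5}
Tree: (single bag)

With just one bag of size 6, the width is 6 − 1 = 5, so tw(G) ≤ 5. On the other hand G contains the 6-clique {0, 1, 2, 3, 4, 5}. A clique must lie in a single bag of any decomposition, so no decomposition can have width below 5. Combining the bounds, tw(G) = 5.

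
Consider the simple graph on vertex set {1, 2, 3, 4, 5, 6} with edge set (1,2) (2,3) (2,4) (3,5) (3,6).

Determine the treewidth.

1

A width-1 tree decomposition is:
Bags: B1 = {2, 4}  B2 = {2, 3}  B3 = {1, 2}  B4 = {3, 5}  B5 = {3, 6}
Tree: B1–B2, B2–B3, B2–B4, B2–B5
Each bag holds 2 vertices, so the decomposition has width 1, which upper-bounds the treewidth. G has an edge, so its treewidth is at least 1. The upper and lower bounds meet at 1, so that is the treewidth.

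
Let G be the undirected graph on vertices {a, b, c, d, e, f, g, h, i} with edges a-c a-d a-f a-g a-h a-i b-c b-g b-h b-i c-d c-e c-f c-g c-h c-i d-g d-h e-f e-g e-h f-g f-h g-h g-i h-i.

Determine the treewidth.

A width-4 tree decomposition is:
Bags: B1 = {a, c, g, h, i}  B2 = {a, c, d, g, h}  B3 = {b, c, g, h, i}  B4 = {a, c, f, g, h}  B5 = {c, e, f, g, h}
Tree: B1–B2, B1–B3, B2–B4, B4–B5
Each bag holds 5 vertices, so the decomposition has width 4, which upper-bounds the treewidth. Conversely, {c, e, f, g, h} is a clique of size 5, and the vertices of any clique must share a bag in every tree decomposition; so some bag has ≥ 5 vertices and tw(G) ≥ 4. Combining the bounds, tw(G) = 4.

4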